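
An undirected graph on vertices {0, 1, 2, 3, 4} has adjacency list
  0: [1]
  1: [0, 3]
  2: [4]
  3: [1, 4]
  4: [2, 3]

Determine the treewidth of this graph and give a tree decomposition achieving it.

Treewidth 1.
Bags: B1 = {0, 1}  B2 = {1, 3}  B3 = {3, 4}  B4 = {2, 4}
Tree: B1–B2, B2–B3, B3–B4

Every bag has size at most 2, so the width is 2 − 1 = 1 and tw(G) ≤ 1. Since G has at least one edge (e.g. 0–1), it is not an edgeless graph, so tw(G) ≥ 1. Therefore the treewidth is 1.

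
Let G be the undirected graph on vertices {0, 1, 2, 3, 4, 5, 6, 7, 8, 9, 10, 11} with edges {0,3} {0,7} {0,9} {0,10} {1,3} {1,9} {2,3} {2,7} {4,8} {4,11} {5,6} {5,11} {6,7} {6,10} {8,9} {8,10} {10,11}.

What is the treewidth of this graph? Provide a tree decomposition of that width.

Every bag has size at most 4, so the width is 4 − 1 = 3 and tw(G) ≤ 3. For the lower bound: the 4 vertex sets {1,2,3}, {7}, {0}, {6,8,9,10} are disjoint, each induces a connected subgraph, and every pair is joined by at least one edge of G. Contracting each set to a single vertex therefore yields K_{4} as a minor, and since treewidth is minor-monotone, tw(G) ≥ tw(K_{4}) = 3. Therefore the treewidth is 3.

Treewidth 3.
One optimal decomposition is:
Bags: B1 = {1, 2, 3, 7}  B2 = {0, 1, 3, 7}  B3 = {0, 1, 7, 9}  B4 = {0, 6, 7, 9}  B5 = {0, 6, 9, 10}  B6 = {6, 8, 9, 10}  B7 = {5, 6, 8, 10}  B8 = {5, 8, 10, 11}  B9 = {4, 5, 8, 11}
Tree: B1–B2, B2–B3, B3–B4, B4–B5, B5–B6, B6–B7, B7–B8, B8–B9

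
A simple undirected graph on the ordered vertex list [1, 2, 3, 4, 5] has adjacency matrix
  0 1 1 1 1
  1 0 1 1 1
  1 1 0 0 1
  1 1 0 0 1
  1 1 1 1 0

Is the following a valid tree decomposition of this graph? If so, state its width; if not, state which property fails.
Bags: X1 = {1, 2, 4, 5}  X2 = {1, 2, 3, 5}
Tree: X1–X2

Checking the three conditions: (i) the bags cover all of {1, 2, 3, 4, 5}; (ii) for each edge, some bag contains both endpoints; (iii) the bags containing any fixed vertex form a subtree. All hold, so the decomposition is valid with width 4 − 1 = 3.

Yes; width 3.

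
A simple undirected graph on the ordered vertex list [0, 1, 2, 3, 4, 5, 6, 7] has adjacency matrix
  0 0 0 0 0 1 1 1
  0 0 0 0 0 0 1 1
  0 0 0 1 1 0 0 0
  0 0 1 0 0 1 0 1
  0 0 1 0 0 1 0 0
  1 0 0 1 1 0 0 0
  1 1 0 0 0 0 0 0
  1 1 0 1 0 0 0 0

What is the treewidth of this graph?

A width-2 tree decomposition is:
Bags: B1 = {1, 6, 7}  B2 = {0, 6, 7}  B3 = {0, 3, 7}  B4 = {0, 3, 5}  B5 = {2, 3, 5}  B6 = {2, 4, 5}
Tree: B1–B2, B2–B3, B3–B4, B4–B5, B5–B6
The largest bag has 3 vertices, giving width 2; this decomposition certifies tw(G) ≤ 2. Since 1–6–0–7–1 is a cycle in G, G is not acyclic. Forests are exactly the graphs of treewidth ≤ 1, so tw(G) ≥ 2. Combining the bounds, tw(G) = 2.

2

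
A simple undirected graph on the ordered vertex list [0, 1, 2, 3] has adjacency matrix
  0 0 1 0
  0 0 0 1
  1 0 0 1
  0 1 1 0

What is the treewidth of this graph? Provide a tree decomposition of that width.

Each bag holds 2 vertices, so the decomposition has width 1, which upper-bounds the treewidth. Any graph with an edge has treewidth ≥ 1, and G has the edge 2–3. Therefore the treewidth is 1.

Treewidth 1.
One optimal decomposition is:
Bags: B1 = {2, 3}  B2 = {0, 2}  B3 = {1, 3}
Tree: B1–B2, B1–B3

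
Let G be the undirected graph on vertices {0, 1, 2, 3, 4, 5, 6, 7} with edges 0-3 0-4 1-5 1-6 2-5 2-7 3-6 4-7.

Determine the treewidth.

2

A width-2 tree decomposition is:
Bags: B1 = {0, 4, 7}  B2 = {0, 3, 7}  B3 = {3, 6, 7}  B4 = {1, 6, 7}  B5 = {1, 5, 7}  B6 = {2, 5, 7}
Tree: B1–B2, B2–B3, B3–B4, B4–B5, B5–B6
Every bag has size at most 3, so the width is 3 − 1 = 2 and tw(G) ≤ 2. Since 7–4–0–3–6–1–5–2–7 is a cycle in G, G is not acyclic. Forests are exactly the graphs of treewidth ≤ 1, so tw(G) ≥ 2. Therefore the treewidth is 2.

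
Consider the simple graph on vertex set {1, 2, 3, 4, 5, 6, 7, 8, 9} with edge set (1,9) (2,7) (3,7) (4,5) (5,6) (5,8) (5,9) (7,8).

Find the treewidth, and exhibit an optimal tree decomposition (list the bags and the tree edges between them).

Every bag has size at most 2, so the width is 2 − 1 = 1 and tw(G) ≤ 1. Any graph with an edge has treewidth ≥ 1, and G has the edge 9–5. Hence tw(G) = 1 exactly.

Treewidth 1.
One such decomposition:
Bags: B1 = {5, 9}  B2 = {5, 8}  B3 = {4, 5}  B4 = {1, 9}  B5 = {7, 8}  B6 = {5, 6}  B7 = {3, 7}  B8 = {2, 7}
Tree: B1–B2, B2–B3, B1–B4, B2–B5, B2–B6, B5–B7, B7–B8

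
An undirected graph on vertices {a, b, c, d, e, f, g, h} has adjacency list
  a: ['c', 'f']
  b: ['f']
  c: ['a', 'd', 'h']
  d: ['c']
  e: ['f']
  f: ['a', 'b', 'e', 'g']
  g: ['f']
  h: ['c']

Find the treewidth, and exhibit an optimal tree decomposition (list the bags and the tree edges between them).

Treewidth 1.
Bags: B1 = {a, f}  B2 = {e, f}  B3 = {a, c}  B4 = {b, f}  B5 = {c, d}  B6 = {f, g}  B7 = {c, h}
Tree: B1–B2, B1–B3, B1–B4, B3–B5, B2–B6, B3–B7

The largest bag has 2 vertices, giving width 1; this decomposition certifies tw(G) ≤ 1. Since G has at least one edge (e.g. a–f), it is not an edgeless graph, so tw(G) ≥ 1. The upper and lower bounds meet at 1, so that is the treewidth.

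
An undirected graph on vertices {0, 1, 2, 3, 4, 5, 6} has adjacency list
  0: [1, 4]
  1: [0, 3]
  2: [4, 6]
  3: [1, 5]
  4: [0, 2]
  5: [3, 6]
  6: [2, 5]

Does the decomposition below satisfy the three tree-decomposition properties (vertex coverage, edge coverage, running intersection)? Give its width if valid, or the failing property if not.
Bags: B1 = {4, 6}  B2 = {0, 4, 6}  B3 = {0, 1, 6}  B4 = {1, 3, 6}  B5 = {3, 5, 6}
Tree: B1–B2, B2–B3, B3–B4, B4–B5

No — vertex 2 appears in no bag.

A tree decomposition must satisfy three properties: every vertex lies in some bag; for every edge, both endpoints lie together in some bag; and for every vertex, the bags containing it form a connected subtree. Here vertex 2 appears in no bag, so the decomposition is invalid.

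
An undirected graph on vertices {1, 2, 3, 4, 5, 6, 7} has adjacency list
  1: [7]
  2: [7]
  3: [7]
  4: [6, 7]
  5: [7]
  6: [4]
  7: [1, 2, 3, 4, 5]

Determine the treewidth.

1

A width-1 tree decomposition is:
Bags: B1 = {2, 7}  B2 = {4, 7}  B3 = {3, 7}  B4 = {1, 7}  B5 = {5, 7}  B6 = {4, 6}
Tree: B1–B2, B2–B3, B3–B4, B1–B5, B2–B6
Each bag holds 2 vertices, so the decomposition has width 1, which upper-bounds the treewidth. Since G has at least one edge (e.g. 7–2), it is not an edgeless graph, so tw(G) ≥ 1. Hence tw(G) = 1 exactly.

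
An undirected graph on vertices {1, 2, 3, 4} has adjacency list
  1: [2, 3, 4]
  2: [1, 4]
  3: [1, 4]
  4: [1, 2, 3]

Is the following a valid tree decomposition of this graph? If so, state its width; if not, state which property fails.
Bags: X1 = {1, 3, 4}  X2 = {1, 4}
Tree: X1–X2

A tree decomposition must satisfy three properties: every vertex lies in some bag; for every edge, both endpoints lie together in some bag; and for every vertex, the bags containing it form a connected subtree. Here vertex 2 appears in no bag, so the decomposition is invalid.

No — vertex 2 appears in no bag.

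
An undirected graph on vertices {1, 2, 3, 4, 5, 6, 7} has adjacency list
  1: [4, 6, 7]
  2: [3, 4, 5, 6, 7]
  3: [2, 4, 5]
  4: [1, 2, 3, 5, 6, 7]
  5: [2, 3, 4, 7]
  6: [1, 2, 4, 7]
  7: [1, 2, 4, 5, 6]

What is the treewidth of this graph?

A width-3 tree decomposition is:
Bags: B1 = {2, 4, 5, 7}  B2 = {2, 4, 6, 7}  B3 = {2, 3, 4, 5}  B4 = {1, 4, 6, 7}
Tree: B1–B2, B1–B3, B2–B4
The largest bag has 4 vertices, giving width 3; this decomposition certifies tw(G) ≤ 3. For the lower bound, the 4 vertices {1, 4, 6, 7} are pairwise adjacent, and any tree decomposition puts a clique entirely inside one bag — forcing width ≥ 3. Combining the bounds, tw(G) = 3.

3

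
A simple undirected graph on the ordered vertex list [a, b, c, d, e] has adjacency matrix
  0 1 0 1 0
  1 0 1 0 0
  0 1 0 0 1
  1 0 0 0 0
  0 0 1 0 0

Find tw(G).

A width-1 tree decomposition is:
Bags: B1 = {a, d}  B2 = {a, b}  B3 = {b, c}  B4 = {c, e}
Tree: B1–B2, B2–B3, B3–B4
The largest bag has 2 vertices, giving width 1; this decomposition certifies tw(G) ≤ 1. G has an edge, so its treewidth is at least 1. Combining the bounds, tw(G) = 1.

1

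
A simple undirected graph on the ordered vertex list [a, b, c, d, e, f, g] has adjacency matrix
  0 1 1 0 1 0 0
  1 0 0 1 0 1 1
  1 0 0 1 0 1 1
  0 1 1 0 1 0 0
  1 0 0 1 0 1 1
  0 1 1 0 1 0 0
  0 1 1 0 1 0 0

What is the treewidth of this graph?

A width-3 tree decomposition is:
Bags: B1 = {b, c, e, g}  B2 = {a, b, c, e}  B3 = {b, c, e, f}  B4 = {b, c, d, e}
Tree: B1–B2, B2–B3, B3–B4
Each bag holds 4 vertices, so the decomposition has width 3, which upper-bounds the treewidth. For the lower bound: the 4 vertex sets {c,g}, {a,e}, {b}, {f} are disjoint, each induces a connected subgraph, and every pair is joined by at least one edge of G. Contracting each set to a single vertex therefore yields K_{4} as a minor, and since treewidth is minor-monotone, tw(G) ≥ tw(K_{4}) = 3. Hence tw(G) = 3 exactly.

3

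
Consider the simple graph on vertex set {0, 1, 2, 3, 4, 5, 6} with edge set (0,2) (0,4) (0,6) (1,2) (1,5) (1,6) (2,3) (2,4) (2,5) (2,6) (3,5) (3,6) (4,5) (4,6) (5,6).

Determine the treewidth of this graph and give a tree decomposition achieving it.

Treewidth 3.
Bags: B1 = {2, 4, 5, 6}  B2 = {1, 2, 5, 6}  B3 = {0, 2, 4, 6}  B4 = {2, 3, 5, 6}
Tree: B1–B2, B1–B3, B1–B4

The largest bag has 4 vertices, giving width 3; this decomposition certifies tw(G) ≤ 3. Conversely, {0, 2, 4, 6} is a clique of size 4, and the vertices of any clique must share a bag in every tree decomposition; so some bag has ≥ 4 vertices and tw(G) ≥ 3. Combining the bounds, tw(G) = 3.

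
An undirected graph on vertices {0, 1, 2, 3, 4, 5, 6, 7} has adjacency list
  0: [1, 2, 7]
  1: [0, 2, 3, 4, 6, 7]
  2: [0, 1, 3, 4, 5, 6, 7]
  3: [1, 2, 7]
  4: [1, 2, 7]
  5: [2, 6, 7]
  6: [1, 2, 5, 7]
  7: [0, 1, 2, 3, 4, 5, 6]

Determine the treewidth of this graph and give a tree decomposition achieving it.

Every bag has size at most 4, so the width is 4 − 1 = 3 and tw(G) ≤ 3. For the lower bound, the 4 vertices {0, 1, 2, 7} are pairwise adjacent, and any tree decomposition puts a clique entirely inside one bag — forcing width ≥ 3. Combining the bounds, tw(G) = 3.

Treewidth 3.
Bags: B1 = {1, 2, 6, 7}  B2 = {1, 2, 4, 7}  B3 = {2, 5, 6, 7}  B4 = {0, 1, 2, 7}  B5 = {1, 2, 3, 7}
Tree: B1–B2, B1–B3, B1–B4, B1–B5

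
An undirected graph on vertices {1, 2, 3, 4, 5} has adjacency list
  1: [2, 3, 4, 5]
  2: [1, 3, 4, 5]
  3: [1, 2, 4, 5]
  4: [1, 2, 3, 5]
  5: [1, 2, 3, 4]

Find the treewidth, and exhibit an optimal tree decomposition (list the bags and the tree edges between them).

Treewidth 4.
One such decomposition:
Bags: B1 = {1, 2, 3, 4, 5}
Tree: (single bag)

A single bag containing all 5 vertices is trivially a valid decomposition of width 4. Conversely, {1, 2, 3, 4, 5} is a clique of size 5, and the vertices of any clique must share a bag in every tree decomposition; so some bag has ≥ 5 vertices and tw(G) ≥ 4. Therefore the treewidth is 4.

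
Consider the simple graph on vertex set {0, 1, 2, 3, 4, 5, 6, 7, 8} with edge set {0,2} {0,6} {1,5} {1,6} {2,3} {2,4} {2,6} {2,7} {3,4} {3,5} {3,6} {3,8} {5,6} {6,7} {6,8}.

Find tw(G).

A width-2 tree decomposition is:
Bags: B1 = {2, 3, 6}  B2 = {3, 6, 8}  B3 = {0, 2, 6}  B4 = {3, 5, 6}  B5 = {2, 3, 4}  B6 = {1, 5, 6}  B7 = {2, 6, 7}
Tree: B1–B2, B1–B3, B1–B4, B1–B5, B4–B6, B3–B7
Each bag holds 3 vertices, so the decomposition has width 2, which upper-bounds the treewidth. On the other hand G contains the 3-clique {2, 3, 4}. A clique must lie in a single bag of any decomposition, so no decomposition can have width below 2. Therefore the treewidth is 2.

2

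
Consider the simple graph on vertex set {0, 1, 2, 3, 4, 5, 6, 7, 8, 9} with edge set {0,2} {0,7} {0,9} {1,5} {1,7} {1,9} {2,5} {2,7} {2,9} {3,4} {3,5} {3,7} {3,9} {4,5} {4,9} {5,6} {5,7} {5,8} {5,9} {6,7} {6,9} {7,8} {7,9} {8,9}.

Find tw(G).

3

A width-3 tree decomposition is:
Bags: B1 = {2, 5, 7, 9}  B2 = {3, 5, 7, 9}  B3 = {3, 4, 5, 9}  B4 = {0, 2, 7, 9}  B5 = {5, 6, 7, 9}  B6 = {5, 7, 8, 9}  B7 = {1, 5, 7, 9}
Tree: B1–B2, B2–B3, B1–B4, B1–B5, B5–B6, B6–B7
Each bag holds 4 vertices, so the decomposition has width 3, which upper-bounds the treewidth. For the lower bound, the 4 vertices {0, 2, 7, 9} are pairwise adjacent, and any tree decomposition puts a clique entirely inside one bag — forcing width ≥ 3. Combining the bounds, tw(G) = 3.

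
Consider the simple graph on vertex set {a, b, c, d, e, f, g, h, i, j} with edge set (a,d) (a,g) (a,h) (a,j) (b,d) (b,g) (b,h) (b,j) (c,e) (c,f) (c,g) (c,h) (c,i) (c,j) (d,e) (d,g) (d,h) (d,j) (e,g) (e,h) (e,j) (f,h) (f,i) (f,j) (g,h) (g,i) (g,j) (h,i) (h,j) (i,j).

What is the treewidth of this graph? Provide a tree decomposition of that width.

Treewidth 4.
One such decomposition:
Bags: B1 = {d, e, g, h, j}  B2 = {a, d, g, h, j}  B3 = {b, d, g, h, j}  B4 = {c, e, g, h, j}  B5 = {c, g, h, i, j}  B6 = {c, f, h, i, j}
Tree: B1–B2, B2–B3, B1–B4, B4–B5, B5–B6

Each bag holds 5 vertices, so the decomposition has width 4, which upper-bounds the treewidth. On the other hand G contains the 5-clique {d, e, g, h, j}. A clique must lie in a single bag of any decomposition, so no decomposition can have width below 4. Therefore the treewidth is 4.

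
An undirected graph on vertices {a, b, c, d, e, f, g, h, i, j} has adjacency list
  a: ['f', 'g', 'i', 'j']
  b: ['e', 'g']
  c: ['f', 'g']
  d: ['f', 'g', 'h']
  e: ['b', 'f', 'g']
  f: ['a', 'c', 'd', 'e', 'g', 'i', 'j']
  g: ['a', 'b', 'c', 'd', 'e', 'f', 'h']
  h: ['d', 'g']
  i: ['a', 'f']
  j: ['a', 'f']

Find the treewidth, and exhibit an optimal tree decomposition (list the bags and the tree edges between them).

Treewidth 2.
One such decomposition:
Bags: B1 = {a, f, g}  B2 = {a, f, j}  B3 = {c, f, g}  B4 = {d, f, g}  B5 = {a, f, i}  B6 = {d, g, h}  B7 = {e, f, g}  B8 = {b, e, g}
Tree: B1–B2, B1–B3, B3–B4, B2–B5, B4–B6, B4–B7, B7–B8

The largest bag has 3 vertices, giving width 2; this decomposition certifies tw(G) ≤ 2. On the other hand G contains the 3-clique {d, g, h}. A clique must lie in a single bag of any decomposition, so no decomposition can have width below 2. Therefore the treewidth is 2.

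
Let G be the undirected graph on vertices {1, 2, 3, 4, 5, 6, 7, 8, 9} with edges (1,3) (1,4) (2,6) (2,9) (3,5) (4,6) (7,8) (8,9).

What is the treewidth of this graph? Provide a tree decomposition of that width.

Treewidth 1.
Bags: B1 = {3, 5}  B2 = {1, 3}  B3 = {1, 4}  B4 = {4, 6}  B5 = {2, 6}  B6 = {2, 9}  B7 = {8, 9}  B8 = {7, 8}
Tree: B1–B2, B2–B3, B3–B4, B4–B5, B5–B6, B6–B7, B7–B8

Each bag holds 2 vertices, so the decomposition has width 1, which upper-bounds the treewidth. Any graph with an edge has treewidth ≥ 1, and G has the edge 5–3. The upper and lower bounds meet at 1, so that is the treewidth.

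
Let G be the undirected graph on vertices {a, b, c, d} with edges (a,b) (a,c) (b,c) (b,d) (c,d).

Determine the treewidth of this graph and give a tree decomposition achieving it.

The largest bag has 3 vertices, giving width 2; this decomposition certifies tw(G) ≤ 2. On the other hand G contains the 3-clique {b, c, d}. A clique must lie in a single bag of any decomposition, so no decomposition can have width below 2. Therefore the treewidth is 2.

Treewidth 2.
One such decomposition:
Bags: B1 = {b, c, d}  B2 = {a, b, c}
Tree: B1–B2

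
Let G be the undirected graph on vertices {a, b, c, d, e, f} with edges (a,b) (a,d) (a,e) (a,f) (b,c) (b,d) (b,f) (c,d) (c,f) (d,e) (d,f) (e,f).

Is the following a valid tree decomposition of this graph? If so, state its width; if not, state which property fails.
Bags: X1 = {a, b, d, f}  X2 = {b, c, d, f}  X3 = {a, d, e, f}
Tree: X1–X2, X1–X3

Every vertex of G appears in some bag (union = {a, b, c, d, e, f}); every edge is covered by a bag; and for each vertex v the set of bags containing v is connected in the bag tree. The decomposition is therefore valid. The largest bag has 4 vertices, so the width is 3.

Yes; width 3.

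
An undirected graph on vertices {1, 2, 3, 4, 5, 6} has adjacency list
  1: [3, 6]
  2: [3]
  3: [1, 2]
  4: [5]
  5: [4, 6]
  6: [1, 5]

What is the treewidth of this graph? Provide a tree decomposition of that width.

Treewidth 1.
Bags: B1 = {2, 3}  B2 = {1, 3}  B3 = {1, 6}  B4 = {5, 6}  B5 = {4, 5}
Tree: B1–B2, B2–B3, B3–B4, B4–B5

The largest bag has 2 vertices, giving width 1; this decomposition certifies tw(G) ≤ 1. G has an edge, so its treewidth is at least 1. The upper and lower bounds meet at 1, so that is the treewidth.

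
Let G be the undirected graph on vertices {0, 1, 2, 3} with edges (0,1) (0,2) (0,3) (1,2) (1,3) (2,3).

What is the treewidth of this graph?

3

A width-3 tree decomposition is:
Bags: B1 = {0, 1, 2, 3}
Tree: (single bag)
A single bag containing all 4 vertices is trivially a valid decomposition of width 3. Conversely, {0, 1, 2, 3} is a clique of size 4, and the vertices of any clique must share a bag in every tree decomposition; so some bag has ≥ 4 vertices and tw(G) ≥ 3. The upper and lower bounds meet at 3, so that is the treewidth.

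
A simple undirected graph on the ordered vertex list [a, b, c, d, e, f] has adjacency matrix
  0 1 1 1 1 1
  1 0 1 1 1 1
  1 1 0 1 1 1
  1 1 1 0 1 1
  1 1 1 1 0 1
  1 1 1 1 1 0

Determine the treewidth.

A width-5 tree decomposition is:
Bags: B1 = {a, b, c, d, e, f}
Tree: (single bag)
A single bag containing all 6 vertices is trivially a valid decomposition of width 5. For the lower bound, the 6 vertices {a, b, c, d, e, f} are pairwise adjacent, and any tree decomposition puts a clique entirely inside one bag — forcing width ≥ 5. Therefore the treewidth is 5.

5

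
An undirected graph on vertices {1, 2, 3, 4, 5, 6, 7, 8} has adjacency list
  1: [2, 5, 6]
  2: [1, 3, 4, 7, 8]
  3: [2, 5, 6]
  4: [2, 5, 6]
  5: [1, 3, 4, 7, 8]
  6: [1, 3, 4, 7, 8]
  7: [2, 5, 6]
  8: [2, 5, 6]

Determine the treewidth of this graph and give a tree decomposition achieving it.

Every bag has size at most 4, so the width is 4 − 1 = 3 and tw(G) ≤ 3. For the lower bound: the 4 vertex sets {2,8}, {3,5}, {6}, {7} are disjoint, each induces a connected subgraph, and every pair is joined by at least one edge of G. Contracting each set to a single vertex therefore yields K_{4} as a minor, and since treewidth is minor-monotone, tw(G) ≥ tw(K_{4}) = 3. The upper and lower bounds meet at 3, so that is the treewidth.

Treewidth 3.
One such decomposition:
Bags: B1 = {2, 5, 6, 8}  B2 = {2, 3, 5, 6}  B3 = {2, 5, 6, 7}  B4 = {1, 2, 5, 6}  B5 = {2, 4, 5, 6}
Tree: B1–B2, B2–B3, B3–B4, B4–B5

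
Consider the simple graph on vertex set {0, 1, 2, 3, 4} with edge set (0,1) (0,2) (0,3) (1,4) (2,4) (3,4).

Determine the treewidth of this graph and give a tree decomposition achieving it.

Every bag has size at most 3, so the width is 3 − 1 = 2 and tw(G) ≤ 2. Since 4–2–0–1–4 is a cycle in G, G is not acyclic. Forests are exactly the graphs of treewidth ≤ 1, so tw(G) ≥ 2. The upper and lower bounds meet at 2, so that is the treewidth.

Treewidth 2.
One optimal decomposition is:
Bags: B1 = {0, 2, 4}  B2 = {0, 1, 4}  B3 = {0, 3, 4}
Tree: B1–B2, B2–B3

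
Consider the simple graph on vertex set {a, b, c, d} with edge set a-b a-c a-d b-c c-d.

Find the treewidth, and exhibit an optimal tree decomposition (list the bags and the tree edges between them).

The largest bag has 3 vertices, giving width 2; this decomposition certifies tw(G) ≤ 2. For the lower bound, the 3 vertices {a, c, d} are pairwise adjacent, and any tree decomposition puts a clique entirely inside one bag — forcing width ≥ 2. Hence tw(G) = 2 exactly.

Treewidth 2.
Bags: B1 = {a, c, d}  B2 = {a, b, c}
Tree: B1–B2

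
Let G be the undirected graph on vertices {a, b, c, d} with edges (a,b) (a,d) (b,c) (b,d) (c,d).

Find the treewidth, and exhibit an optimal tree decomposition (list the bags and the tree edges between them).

Treewidth 2.
One such decomposition:
Bags: B1 = {a, b, d}  B2 = {b, c, d}
Tree: B1–B2

Each bag holds 3 vertices, so the decomposition has width 2, which upper-bounds the treewidth. Conversely, {b, c, d} is a clique of size 3, and the vertices of any clique must share a bag in every tree decomposition; so some bag has ≥ 3 vertices and tw(G) ≥ 2. Hence tw(G) = 2 exactly.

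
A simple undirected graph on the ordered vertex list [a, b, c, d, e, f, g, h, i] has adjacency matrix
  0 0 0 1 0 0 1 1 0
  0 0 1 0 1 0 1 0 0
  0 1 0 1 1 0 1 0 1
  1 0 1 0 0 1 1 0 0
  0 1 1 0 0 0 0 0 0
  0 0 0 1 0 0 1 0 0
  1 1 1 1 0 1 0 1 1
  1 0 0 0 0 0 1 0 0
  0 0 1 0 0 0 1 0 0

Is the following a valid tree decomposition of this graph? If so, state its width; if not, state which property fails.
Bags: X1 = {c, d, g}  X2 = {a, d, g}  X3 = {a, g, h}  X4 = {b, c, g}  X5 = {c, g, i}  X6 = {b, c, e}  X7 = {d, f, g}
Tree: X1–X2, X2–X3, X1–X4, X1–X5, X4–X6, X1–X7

Vertex coverage: the bags together contain {a, b, c, d, e, f, g, h, i}, the full vertex set. Edge coverage: each edge of G has both endpoints in at least one bag. Running intersection: for every vertex, the bags containing it form a connected subtree. All three properties hold, so this is a valid tree decomposition of width max|bag| − 1 = 2, and hence tw(G) ≤ 2.

Yes; width 2.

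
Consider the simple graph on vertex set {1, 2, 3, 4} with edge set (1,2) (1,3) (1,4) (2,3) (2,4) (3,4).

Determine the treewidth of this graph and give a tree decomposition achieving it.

A single bag containing all 4 vertices is trivially a valid decomposition of width 3. For the lower bound, the 4 vertices {1, 2, 3, 4} are pairwise adjacent, and any tree decomposition puts a clique entirely inside one bag — forcing width ≥ 3. Combining the bounds, tw(G) = 3.

Treewidth 3.
One optimal decomposition is:
Bags: B1 = {1, 2, 3, 4}
Tree: (single bag)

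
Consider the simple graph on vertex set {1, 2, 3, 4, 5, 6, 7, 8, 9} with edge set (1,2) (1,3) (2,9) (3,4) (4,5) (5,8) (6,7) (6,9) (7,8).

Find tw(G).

2

A width-2 tree decomposition is:
Bags: B1 = {6, 7, 9}  B2 = {2, 7, 9}  B3 = {1, 2, 7}  B4 = {1, 3, 7}  B5 = {3, 4, 7}  B6 = {4, 5, 7}  B7 = {5, 7, 8}
Tree: B1–B2, B2–B3, B3–B4, B4–B5, B5–B6, B6–B7
Each bag holds 3 vertices, so the decomposition has width 2, which upper-bounds the treewidth. The edges 7–6–9–2–1–3–4–5–8–7 form a cycle, so G is not a tree and its treewidth is at least 2. Combining the bounds, tw(G) = 2.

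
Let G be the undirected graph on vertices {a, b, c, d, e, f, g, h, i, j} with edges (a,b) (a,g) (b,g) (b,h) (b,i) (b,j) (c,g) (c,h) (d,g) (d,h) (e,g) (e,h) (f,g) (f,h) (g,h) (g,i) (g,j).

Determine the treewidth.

A width-2 tree decomposition is:
Bags: B1 = {a, b, g}  B2 = {b, g, h}  B3 = {f, g, h}  B4 = {e, g, h}  B5 = {b, g, i}  B6 = {b, g, j}  B7 = {c, g, h}  B8 = {d, g, h}
Tree: B1–B2, B2–B3, B3–B4, B2–B5, B1–B6, B2–B7, B4–B8
The largest bag has 3 vertices, giving width 2; this decomposition certifies tw(G) ≤ 2. Conversely, {b, g, j} is a clique of size 3, and the vertices of any clique must share a bag in every tree decomposition; so some bag has ≥ 3 vertices and tw(G) ≥ 2. Hence tw(G) = 2 exactly.

2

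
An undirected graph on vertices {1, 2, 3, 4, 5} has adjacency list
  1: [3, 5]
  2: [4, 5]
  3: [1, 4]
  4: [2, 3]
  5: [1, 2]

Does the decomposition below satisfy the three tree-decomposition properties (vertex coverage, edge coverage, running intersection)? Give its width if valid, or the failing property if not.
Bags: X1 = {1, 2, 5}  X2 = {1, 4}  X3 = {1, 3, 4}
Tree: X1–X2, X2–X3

A tree decomposition must satisfy three properties: every vertex lies in some bag; for every edge, both endpoints lie together in some bag; and for every vertex, the bags containing it form a connected subtree. Here edge (2,4) lies in no bag, so the decomposition is invalid.

No — edge (2,4) lies in no bag.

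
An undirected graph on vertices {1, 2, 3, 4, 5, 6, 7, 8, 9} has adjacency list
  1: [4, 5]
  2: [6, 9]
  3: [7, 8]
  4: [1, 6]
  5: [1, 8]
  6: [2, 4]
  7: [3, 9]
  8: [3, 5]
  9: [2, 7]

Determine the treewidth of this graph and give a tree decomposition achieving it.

Each bag holds 3 vertices, so the decomposition has width 2, which upper-bounds the treewidth. The edges 2–6–4–1–5–8–3–7–9–2 form a cycle, so G is not a tree and its treewidth is at least 2. Therefore the treewidth is 2.

Treewidth 2.
One such decomposition:
Bags: B1 = {2, 4, 6}  B2 = {1, 2, 4}  B3 = {1, 2, 5}  B4 = {2, 5, 8}  B5 = {2, 3, 8}  B6 = {2, 3, 7}  B7 = {2, 7, 9}
Tree: B1–B2, B2–B3, B3–B4, B4–B5, B5–B6, B6–B7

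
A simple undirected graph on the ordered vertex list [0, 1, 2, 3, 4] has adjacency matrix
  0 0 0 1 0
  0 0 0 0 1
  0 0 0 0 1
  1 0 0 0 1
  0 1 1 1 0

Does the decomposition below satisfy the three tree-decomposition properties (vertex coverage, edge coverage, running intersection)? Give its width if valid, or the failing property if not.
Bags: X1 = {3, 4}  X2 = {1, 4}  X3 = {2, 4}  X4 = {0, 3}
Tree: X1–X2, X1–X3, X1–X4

Yes; width 1.

Vertex coverage: the bags together contain {0, 1, 2, 3, 4}, the full vertex set. Edge coverage: each edge of G has both endpoints in at least one bag. Running intersection: for every vertex, the bags containing it form a connected subtree. All three properties hold, so this is a valid tree decomposition of width max|bag| − 1 = 1, and hence tw(G) ≤ 1.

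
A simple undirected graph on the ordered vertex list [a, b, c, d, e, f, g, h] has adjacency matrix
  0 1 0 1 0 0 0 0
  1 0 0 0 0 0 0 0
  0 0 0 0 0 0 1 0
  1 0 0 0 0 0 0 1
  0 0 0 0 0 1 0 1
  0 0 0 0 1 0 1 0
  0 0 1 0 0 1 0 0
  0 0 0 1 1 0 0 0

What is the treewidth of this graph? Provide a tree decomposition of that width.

Each bag holds 2 vertices, so the decomposition has width 1, which upper-bounds the treewidth. G has an edge, so its treewidth is at least 1. Therefore the treewidth is 1.

Treewidth 1.
One such decomposition:
Bags: B1 = {a, b}  B2 = {a, d}  B3 = {d, h}  B4 = {e, h}  B5 = {e, f}  B6 = {f, g}  B7 = {c, g}
Tree: B1–B2, B2–B3, B3–B4, B4–B5, B5–B6, B6–B7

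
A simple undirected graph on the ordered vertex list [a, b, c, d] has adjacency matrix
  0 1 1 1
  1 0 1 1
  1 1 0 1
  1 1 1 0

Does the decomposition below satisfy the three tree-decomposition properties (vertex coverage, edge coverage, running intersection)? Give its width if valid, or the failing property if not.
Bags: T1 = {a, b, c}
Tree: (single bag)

No — vertex d appears in no bag.

A tree decomposition must satisfy three properties: every vertex lies in some bag; for every edge, both endpoints lie together in some bag; and for every vertex, the bags containing it form a connected subtree. Here vertex d appears in no bag, so the decomposition is invalid.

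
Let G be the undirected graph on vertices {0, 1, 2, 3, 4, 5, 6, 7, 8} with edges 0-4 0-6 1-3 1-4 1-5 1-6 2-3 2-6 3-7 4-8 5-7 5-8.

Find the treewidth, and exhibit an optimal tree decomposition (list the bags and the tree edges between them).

Treewidth 3.
One such decomposition:
Bags: B1 = {0, 2, 3, 6}  B2 = {0, 1, 3, 6}  B3 = {0, 1, 3, 4}  B4 = {1, 3, 4, 7}  B5 = {1, 4, 5, 7}  B6 = {4, 5, 7, 8}
Tree: B1–B2, B2–B3, B3–B4, B4–B5, B5–B6

Every bag has size at most 4, so the width is 4 − 1 = 3 and tw(G) ≤ 3. For the lower bound: the 4 vertex sets {0,2,6}, {3}, {1}, {4,5,7,8} are disjoint, each induces a connected subgraph, and every pair is joined by at least one edge of G. Contracting each set to a single vertex therefore yields K_{4} as a minor, and since treewidth is minor-monotone, tw(G) ≥ tw(K_{4}) = 3. The upper and lower bounds meet at 3, so that is the treewidth.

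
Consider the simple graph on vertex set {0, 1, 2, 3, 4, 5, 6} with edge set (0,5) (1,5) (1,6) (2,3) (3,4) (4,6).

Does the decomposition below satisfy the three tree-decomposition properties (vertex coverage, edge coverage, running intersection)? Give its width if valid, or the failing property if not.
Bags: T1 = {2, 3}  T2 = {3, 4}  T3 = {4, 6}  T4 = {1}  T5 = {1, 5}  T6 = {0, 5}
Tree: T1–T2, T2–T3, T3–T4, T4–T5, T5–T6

A tree decomposition must satisfy three properties: every vertex lies in some bag; for every edge, both endpoints lie together in some bag; and for every vertex, the bags containing it form a connected subtree. Here edge (6,1) lies in no bag, so the decomposition is invalid.

No — edge (6,1) lies in no bag.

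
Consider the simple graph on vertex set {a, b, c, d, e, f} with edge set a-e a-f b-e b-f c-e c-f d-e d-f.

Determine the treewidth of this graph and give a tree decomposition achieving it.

The largest bag has 3 vertices, giving width 2; this decomposition certifies tw(G) ≤ 2. Since f–c–e–b–f is a cycle in G, G is not acyclic. Forests are exactly the graphs of treewidth ≤ 1, so tw(G) ≥ 2. Hence tw(G) = 2 exactly.

Treewidth 2.
Bags: B1 = {c, e, f}  B2 = {b, e, f}  B3 = {a, e, f}  B4 = {d, e, f}
Tree: B1–B2, B2–B3, B3–B4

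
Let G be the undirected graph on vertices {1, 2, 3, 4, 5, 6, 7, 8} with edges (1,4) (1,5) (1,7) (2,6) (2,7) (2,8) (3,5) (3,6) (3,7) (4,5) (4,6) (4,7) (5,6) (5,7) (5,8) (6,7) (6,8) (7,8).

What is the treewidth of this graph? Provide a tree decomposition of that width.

Each bag holds 4 vertices, so the decomposition has width 3, which upper-bounds the treewidth. On the other hand G contains the 4-clique {2, 6, 7, 8}. A clique must lie in a single bag of any decomposition, so no decomposition can have width below 3. Therefore the treewidth is 3.

Treewidth 3.
One optimal decomposition is:
Bags: B1 = {4, 5, 6, 7}  B2 = {3, 5, 6, 7}  B3 = {1, 4, 5, 7}  B4 = {5, 6, 7, 8}  B5 = {2, 6, 7, 8}
Tree: B1–B2, B1–B3, B2–B4, B4–B5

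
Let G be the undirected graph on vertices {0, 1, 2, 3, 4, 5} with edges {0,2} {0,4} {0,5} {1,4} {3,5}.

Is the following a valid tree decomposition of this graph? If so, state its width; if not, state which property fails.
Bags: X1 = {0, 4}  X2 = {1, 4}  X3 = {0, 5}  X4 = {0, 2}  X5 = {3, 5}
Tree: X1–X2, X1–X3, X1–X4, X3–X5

Checking the three conditions: (i) the bags cover all of {0, 1, 2, 3, 4, 5}; (ii) for each edge, some bag contains both endpoints; (iii) the bags containing any fixed vertex form a subtree. All hold, so the decomposition is valid with width 2 − 1 = 1.

Yes; width 1.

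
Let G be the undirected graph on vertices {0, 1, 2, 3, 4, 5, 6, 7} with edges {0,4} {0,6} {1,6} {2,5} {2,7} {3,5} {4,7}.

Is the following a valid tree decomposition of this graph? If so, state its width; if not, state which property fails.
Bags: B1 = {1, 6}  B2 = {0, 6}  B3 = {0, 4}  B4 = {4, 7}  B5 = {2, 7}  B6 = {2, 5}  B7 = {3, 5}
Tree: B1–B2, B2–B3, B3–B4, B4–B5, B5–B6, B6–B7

Yes; width 1.

Checking the three conditions: (i) the bags cover all of {0, 1, 2, 3, 4, 5, 6, 7}; (ii) for each edge, some bag contains both endpoints; (iii) the bags containing any fixed vertex form a subtree. All hold, so the decomposition is valid with width 2 − 1 = 1.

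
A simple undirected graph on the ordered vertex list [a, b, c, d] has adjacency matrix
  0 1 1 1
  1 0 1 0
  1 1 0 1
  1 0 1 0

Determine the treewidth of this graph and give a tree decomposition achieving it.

Treewidth 2.
One such decomposition:
Bags: B1 = {a, b, c}  B2 = {a, c, d}
Tree: B1–B2

The largest bag has 3 vertices, giving width 2; this decomposition certifies tw(G) ≤ 2. On the other hand G contains the 3-clique {a, c, d}. A clique must lie in a single bag of any decomposition, so no decomposition can have width below 2. Hence tw(G) = 2 exactly.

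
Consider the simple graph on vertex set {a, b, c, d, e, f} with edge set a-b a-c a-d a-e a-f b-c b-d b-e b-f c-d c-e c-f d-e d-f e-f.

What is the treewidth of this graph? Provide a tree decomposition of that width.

Treewidth 5.
One optimal decomposition is:
Bags: B1 = {a, b, c, d, e, f}
Tree: (single bag)

With just one bag of size 6, the width is 6 − 1 = 5, so tw(G) ≤ 5. On the other hand G contains the 6-clique {a, b, c, d, e, f}. A clique must lie in a single bag of any decomposition, so no decomposition can have width below 5. Hence tw(G) = 5 exactly.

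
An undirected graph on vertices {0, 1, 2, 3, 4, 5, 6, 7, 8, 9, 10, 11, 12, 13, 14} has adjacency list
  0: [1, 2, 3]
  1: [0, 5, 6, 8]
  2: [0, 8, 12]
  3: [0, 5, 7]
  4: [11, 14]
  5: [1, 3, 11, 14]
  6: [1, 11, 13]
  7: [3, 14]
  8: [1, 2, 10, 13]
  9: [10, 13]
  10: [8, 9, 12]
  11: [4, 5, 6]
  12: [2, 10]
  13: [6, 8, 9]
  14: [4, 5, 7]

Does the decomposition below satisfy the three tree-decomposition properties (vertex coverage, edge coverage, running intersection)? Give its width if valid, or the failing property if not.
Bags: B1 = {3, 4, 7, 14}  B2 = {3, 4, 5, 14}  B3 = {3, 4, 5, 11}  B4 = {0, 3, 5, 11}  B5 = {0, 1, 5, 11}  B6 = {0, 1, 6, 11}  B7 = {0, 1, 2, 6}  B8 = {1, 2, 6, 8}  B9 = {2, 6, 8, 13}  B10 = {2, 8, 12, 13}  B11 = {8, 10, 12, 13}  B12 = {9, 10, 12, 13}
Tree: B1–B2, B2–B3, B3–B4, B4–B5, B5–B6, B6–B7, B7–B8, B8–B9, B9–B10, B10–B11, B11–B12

Vertex coverage: the bags together contain {0, 1, 2, 3, 4, 5, 6, 7, 8, 9, 10, 11, 12, 13, 14}, the full vertex set. Edge coverage: each edge of G has both endpoints in at least one bag. Running intersection: for every vertex, the bags containing it form a connected subtree. All three properties hold, so this is a valid tree decomposition of width max|bag| − 1 = 3, and hence tw(G) ≤ 3.

Yes; width 3.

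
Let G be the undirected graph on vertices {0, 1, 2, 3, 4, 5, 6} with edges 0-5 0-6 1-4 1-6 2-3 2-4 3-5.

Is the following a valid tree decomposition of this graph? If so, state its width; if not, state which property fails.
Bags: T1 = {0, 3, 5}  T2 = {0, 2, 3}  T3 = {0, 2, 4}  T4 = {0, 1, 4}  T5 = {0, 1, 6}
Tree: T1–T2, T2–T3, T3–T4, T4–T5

Vertex coverage: the bags together contain {0, 1, 2, 3, 4, 5, 6}, the full vertex set. Edge coverage: each edge of G has both endpoints in at least one bag. Running intersection: for every vertex, the bags containing it form a connected subtree. All three properties hold, so this is a valid tree decomposition of width max|bag| − 1 = 2, and hence tw(G) ≤ 2.

Yes; width 2.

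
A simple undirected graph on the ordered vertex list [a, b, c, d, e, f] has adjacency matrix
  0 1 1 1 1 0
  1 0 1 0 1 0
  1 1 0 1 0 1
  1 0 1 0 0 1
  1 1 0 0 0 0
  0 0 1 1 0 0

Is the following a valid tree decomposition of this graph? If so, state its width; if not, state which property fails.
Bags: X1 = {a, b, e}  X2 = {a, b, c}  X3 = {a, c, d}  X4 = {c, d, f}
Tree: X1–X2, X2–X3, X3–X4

Yes; width 2.

Checking the three conditions: (i) the bags cover all of {a, b, c, d, e, f}; (ii) for each edge, some bag contains both endpoints; (iii) the bags containing any fixed vertex form a subtree. All hold, so the decomposition is valid with width 3 − 1 = 2.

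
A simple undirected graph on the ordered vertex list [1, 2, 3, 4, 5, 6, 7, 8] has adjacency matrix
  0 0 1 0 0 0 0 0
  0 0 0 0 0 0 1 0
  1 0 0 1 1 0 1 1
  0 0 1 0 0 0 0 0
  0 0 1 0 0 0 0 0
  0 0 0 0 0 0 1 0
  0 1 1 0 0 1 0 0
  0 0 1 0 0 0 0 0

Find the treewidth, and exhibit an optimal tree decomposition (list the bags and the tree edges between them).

Treewidth 1.
One optimal decomposition is:
Bags: B1 = {1, 3}  B2 = {3, 8}  B3 = {3, 7}  B4 = {2, 7}  B5 = {3, 4}  B6 = {3, 5}  B7 = {6, 7}
Tree: B1–B2, B1–B3, B3–B4, B3–B5, B2–B6, B3–B7

Each bag holds 2 vertices, so the decomposition has width 1, which upper-bounds the treewidth. G has an edge, so its treewidth is at least 1. Hence tw(G) = 1 exactly.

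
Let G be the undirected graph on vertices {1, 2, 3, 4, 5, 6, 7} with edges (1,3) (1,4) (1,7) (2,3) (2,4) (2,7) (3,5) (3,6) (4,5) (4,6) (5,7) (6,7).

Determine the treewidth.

3

A width-3 tree decomposition is:
Bags: B1 = {3, 4, 5, 7}  B2 = {1, 3, 4, 7}  B3 = {2, 3, 4, 7}  B4 = {3, 4, 6, 7}
Tree: B1–B2, B2–B3, B3–B4
Every bag has size at most 4, so the width is 4 − 1 = 3 and tw(G) ≤ 3. For the lower bound: the 4 vertex sets {5,7}, {1,4}, {3}, {2} are disjoint, each induces a connected subgraph, and every pair is joined by at least one edge of G. Contracting each set to a single vertex therefore yields K_{4} as a minor, and since treewidth is minor-monotone, tw(G) ≥ tw(K_{4}) = 3. Therefore the treewidth is 3.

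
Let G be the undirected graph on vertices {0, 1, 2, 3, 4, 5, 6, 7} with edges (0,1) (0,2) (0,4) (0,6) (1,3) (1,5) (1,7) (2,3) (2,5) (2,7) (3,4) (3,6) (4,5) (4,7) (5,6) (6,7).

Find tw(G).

4

A width-4 tree decomposition is:
Bags: B1 = {1, 2, 3, 4, 6}  B2 = {1, 2, 4, 5, 6}  B3 = {1, 2, 4, 6, 7}  B4 = {0, 1, 2, 4, 6}
Tree: B1–B2, B2–B3, B3–B4
Every bag has size at most 5, so the width is 5 − 1 = 4 and tw(G) ≤ 4. For the lower bound: the 5 vertex sets {2,3}, {1,5}, {6,7}, {4}, {0} are disjoint, each induces a connected subgraph, and every pair is joined by at least one edge of G. Contracting each set to a single vertex therefore yields K_{5} as a minor, and since treewidth is minor-monotone, tw(G) ≥ tw(K_{5}) = 4. Therefore the treewidth is 4.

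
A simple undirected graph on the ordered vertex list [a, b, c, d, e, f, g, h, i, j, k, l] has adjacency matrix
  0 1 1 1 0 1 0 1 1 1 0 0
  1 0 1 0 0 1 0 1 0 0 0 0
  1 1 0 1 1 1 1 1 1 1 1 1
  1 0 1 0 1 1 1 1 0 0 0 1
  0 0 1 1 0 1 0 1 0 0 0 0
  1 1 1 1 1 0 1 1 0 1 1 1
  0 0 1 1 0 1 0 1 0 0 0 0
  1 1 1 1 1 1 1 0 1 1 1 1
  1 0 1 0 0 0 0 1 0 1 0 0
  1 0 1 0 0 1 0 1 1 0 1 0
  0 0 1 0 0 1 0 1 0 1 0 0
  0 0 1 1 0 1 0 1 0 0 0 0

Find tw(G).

A width-4 tree decomposition is:
Bags: B1 = {a, c, f, h, j}  B2 = {c, f, h, j, k}  B3 = {a, c, d, f, h}  B4 = {a, c, h, i, j}  B5 = {a, b, c, f, h}  B6 = {c, d, f, g, h}  B7 = {c, d, f, h, l}  B8 = {c, d, e, f, h}
Tree: B1–B2, B1–B3, B1–B4, B1–B5, B3–B6, B6–B7, B7–B8
Every bag has size at most 5, so the width is 5 − 1 = 4 and tw(G) ≤ 4. On the other hand G contains the 5-clique {c, d, f, g, h}. A clique must lie in a single bag of any decomposition, so no decomposition can have width below 4. The upper and lower bounds meet at 4, so that is the treewidth.

4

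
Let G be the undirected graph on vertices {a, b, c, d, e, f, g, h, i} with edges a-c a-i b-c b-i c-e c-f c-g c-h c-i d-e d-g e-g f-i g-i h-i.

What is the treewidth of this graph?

2

A width-2 tree decomposition is:
Bags: B1 = {c, e, g}  B2 = {c, g, i}  B3 = {d, e, g}  B4 = {c, h, i}  B5 = {b, c, i}  B6 = {c, f, i}  B7 = {a, c, i}
Tree: B1–B2, B1–B3, B2–B4, B4–B5, B2–B6, B4–B7
The largest bag has 3 vertices, giving width 2; this decomposition certifies tw(G) ≤ 2. On the other hand G contains the 3-clique {d, e, g}. A clique must lie in a single bag of any decomposition, so no decomposition can have width below 2. Hence tw(G) = 2 exactly.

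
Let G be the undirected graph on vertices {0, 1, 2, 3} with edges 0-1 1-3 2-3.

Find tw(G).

1

A width-1 tree decomposition is:
Bags: B1 = {0, 1}  B2 = {1, 3}  B3 = {2, 3}
Tree: B1–B2, B2–B3
Each bag holds 2 vertices, so the decomposition has width 1, which upper-bounds the treewidth. Any graph with an edge has treewidth ≥ 1, and G has the edge 1–0. Therefore the treewidth is 1.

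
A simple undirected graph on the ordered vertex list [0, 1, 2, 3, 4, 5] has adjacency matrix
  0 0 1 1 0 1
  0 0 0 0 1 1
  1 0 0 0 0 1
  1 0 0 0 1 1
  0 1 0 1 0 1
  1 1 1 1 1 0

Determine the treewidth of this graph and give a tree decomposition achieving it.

The largest bag has 3 vertices, giving width 2; this decomposition certifies tw(G) ≤ 2. On the other hand G contains the 3-clique {0, 2, 5}. A clique must lie in a single bag of any decomposition, so no decomposition can have width below 2. Hence tw(G) = 2 exactly.

Treewidth 2.
One such decomposition:
Bags: B1 = {3, 4, 5}  B2 = {0, 3, 5}  B3 = {0, 2, 5}  B4 = {1, 4, 5}
Tree: B1–B2, B2–B3, B1–B4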